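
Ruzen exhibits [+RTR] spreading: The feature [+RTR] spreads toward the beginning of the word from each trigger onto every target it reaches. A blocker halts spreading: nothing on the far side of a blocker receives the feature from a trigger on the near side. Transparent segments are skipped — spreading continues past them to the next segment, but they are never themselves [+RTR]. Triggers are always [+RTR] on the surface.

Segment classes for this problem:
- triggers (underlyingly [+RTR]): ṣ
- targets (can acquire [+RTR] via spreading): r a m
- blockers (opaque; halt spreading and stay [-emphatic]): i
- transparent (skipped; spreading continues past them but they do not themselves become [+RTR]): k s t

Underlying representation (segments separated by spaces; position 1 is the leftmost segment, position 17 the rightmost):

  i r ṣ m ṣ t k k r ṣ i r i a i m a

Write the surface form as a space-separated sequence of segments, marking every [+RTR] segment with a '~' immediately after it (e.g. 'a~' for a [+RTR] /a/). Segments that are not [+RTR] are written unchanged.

From /ṣ/ at 3 leftward: 2 /r/ → [+RTR]; 1 /i/ blocks.
From /ṣ/ at 5 leftward: 4 /m/ → [+RTR]; 3 /ṣ/ is itself a trigger — this domain ends here.
From /ṣ/ at 10 leftward: 9 /r/ → [+RTR]; 8 /k/ transparent; 7 /k/ transparent; 6 /t/ transparent; 5 /ṣ/ is itself a trigger — this domain ends here.
Targets with no active source: positions 12 14 16 17 stay [-emphatic].
[+RTR] positions on the surface: 2 3 4 5 9 10.

i r~ ṣ~ m~ ṣ~ t k k r~ ṣ~ i r i a i m a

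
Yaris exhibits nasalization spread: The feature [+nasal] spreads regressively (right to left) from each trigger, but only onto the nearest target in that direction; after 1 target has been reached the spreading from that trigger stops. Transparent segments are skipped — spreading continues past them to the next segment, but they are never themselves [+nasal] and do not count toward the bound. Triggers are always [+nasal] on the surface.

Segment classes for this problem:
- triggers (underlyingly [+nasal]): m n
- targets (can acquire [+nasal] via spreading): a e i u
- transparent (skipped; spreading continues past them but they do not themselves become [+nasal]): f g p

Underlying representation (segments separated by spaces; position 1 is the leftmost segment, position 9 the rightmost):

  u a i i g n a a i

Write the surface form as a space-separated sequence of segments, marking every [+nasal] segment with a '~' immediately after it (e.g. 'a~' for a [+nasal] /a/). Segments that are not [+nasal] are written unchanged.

u a i i~ g n~ a a i

From /n/ at 6 leftward: 5 /g/ transparent; 4 /i/ → [+nasal]; bound reached.
Targets with no active source: positions 1 2 3 7 8 9 stay [-nasal].
[+nasal] positions on the surface: 4 6.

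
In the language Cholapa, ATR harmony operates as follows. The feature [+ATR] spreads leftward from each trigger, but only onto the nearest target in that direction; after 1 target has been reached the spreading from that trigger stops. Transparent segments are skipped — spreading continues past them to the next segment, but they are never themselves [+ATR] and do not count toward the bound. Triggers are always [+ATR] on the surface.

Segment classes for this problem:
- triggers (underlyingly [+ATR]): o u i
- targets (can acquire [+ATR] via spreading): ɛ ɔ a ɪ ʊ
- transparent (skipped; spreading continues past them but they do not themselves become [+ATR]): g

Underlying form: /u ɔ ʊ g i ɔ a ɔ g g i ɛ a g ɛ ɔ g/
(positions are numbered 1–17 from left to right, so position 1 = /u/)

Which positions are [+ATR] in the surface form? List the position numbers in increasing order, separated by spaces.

From /u/ at 1 leftward: word edge.
From /i/ at 5 leftward: 4 /g/ transparent; 3 /ʊ/ → [+ATR]; bound reached.
From /i/ at 11 leftward: 10 /g/ transparent; 9 /g/ transparent; 8 /ɔ/ → [+ATR]; bound reached.
Targets with no active source: positions 2 6 7 12 13 15 16 stay [-ATR].

1 3 5 8 11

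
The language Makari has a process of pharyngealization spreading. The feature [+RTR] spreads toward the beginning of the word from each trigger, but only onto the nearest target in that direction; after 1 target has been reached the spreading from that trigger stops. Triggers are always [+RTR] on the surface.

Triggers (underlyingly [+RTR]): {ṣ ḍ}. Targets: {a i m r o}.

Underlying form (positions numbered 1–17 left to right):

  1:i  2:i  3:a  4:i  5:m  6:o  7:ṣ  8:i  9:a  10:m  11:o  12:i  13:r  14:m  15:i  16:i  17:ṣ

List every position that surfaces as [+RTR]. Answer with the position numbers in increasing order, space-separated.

6 7 16 17

From /ṣ/ at 7 leftward: 6 /o/ → [+RTR]; bound reached.
From /ṣ/ at 17 leftward: 16 /i/ → [+RTR]; bound reached.
Targets with no active source: positions 1 2 3 4 5 8 9 10 11 12 13 14 15 stay [-emphatic].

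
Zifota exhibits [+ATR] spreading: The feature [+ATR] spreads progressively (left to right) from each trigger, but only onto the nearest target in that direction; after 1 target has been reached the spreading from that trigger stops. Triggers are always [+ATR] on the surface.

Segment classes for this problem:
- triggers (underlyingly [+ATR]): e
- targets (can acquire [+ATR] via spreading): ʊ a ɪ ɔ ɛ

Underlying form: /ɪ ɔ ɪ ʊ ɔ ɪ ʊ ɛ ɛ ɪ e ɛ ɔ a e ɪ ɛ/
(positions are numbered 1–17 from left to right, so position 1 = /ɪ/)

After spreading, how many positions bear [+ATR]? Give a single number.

From /e/ at 11 rightward: 12 /ɛ/ → [+ATR]; bound reached.
From /e/ at 15 rightward: 16 /ɪ/ → [+ATR]; bound reached.
Targets with no active source: positions 1 2 3 4 5 6 7 8 9 10 13 14 17 stay [-ATR].
[+ATR] positions on the surface: 11 12 15 16.

4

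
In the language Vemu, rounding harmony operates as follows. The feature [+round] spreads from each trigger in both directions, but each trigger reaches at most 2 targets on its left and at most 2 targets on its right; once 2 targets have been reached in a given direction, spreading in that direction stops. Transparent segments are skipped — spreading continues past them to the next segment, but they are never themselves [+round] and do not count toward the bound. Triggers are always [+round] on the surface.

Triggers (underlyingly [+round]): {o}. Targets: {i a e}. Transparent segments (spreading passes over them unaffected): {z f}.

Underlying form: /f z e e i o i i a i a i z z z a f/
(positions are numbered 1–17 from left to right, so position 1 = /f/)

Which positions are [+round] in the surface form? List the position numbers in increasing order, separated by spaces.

From /o/ at 6 rightward: 7 /i/ → [+round]; 8 /i/ → [+round]; bound reached.
From /o/ at 6 leftward: 5 /i/ → [+round]; 4 /e/ → [+round]; bound reached.
Targets with no active source: positions 3 9 10 11 12 16 stay [-round].

4 5 6 7 8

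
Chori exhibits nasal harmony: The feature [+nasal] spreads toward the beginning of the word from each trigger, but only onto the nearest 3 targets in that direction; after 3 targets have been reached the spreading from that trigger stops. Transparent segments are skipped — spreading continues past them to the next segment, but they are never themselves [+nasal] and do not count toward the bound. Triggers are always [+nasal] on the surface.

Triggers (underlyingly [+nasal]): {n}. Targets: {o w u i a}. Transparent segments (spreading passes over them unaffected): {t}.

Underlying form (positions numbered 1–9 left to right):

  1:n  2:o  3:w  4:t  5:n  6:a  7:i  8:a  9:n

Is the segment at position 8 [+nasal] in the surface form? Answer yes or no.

From /n/ at 1 leftward: word edge.
From /n/ at 5 leftward: 4 /t/ transparent; 3 /w/ → [+nasal]; 2 /o/ → [+nasal]; 1 /n/ is itself a trigger — this domain ends here.
From /n/ at 9 leftward: 8 /a/ → [+nasal]; 7 /i/ → [+nasal]; 6 /a/ → [+nasal]; bound reached.
[+nasal] positions on the surface: 1 2 3 5 6 7 8 9.

yes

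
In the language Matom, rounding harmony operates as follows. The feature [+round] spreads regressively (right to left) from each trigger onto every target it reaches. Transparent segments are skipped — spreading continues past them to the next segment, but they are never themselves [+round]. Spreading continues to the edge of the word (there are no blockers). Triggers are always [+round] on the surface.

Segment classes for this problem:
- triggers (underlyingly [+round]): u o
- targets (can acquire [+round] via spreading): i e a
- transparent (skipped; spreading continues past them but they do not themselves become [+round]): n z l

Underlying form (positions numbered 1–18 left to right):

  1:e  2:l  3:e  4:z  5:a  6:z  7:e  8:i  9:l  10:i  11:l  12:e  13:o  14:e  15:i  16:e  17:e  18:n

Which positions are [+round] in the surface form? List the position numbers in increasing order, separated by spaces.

1 3 5 7 8 10 12 13

From /o/ at 13 leftward: 12 /e/ → [+round]; 11 /l/ transparent; 10 /i/ → [+round]; 9 /l/ transparent; 8 /i/ → [+round]; 7 /e/ → [+round]; 6 /z/ transparent; 5 /a/ → [+round]; 4 /z/ transparent; 3 /e/ → [+round]; 2 /l/ transparent; 1 /e/ → [+round]; word edge.
Targets with no active source: positions 14 15 16 17 stay [-round].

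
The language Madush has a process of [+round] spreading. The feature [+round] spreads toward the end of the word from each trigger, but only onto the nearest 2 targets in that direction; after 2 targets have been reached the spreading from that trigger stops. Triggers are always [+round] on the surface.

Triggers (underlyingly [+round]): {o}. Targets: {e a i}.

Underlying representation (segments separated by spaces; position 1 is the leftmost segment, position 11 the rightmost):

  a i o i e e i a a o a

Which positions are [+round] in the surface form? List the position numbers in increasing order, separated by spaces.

3 4 5 10 11

From /o/ at 3 rightward: 4 /i/ → [+round]; 5 /e/ → [+round]; bound reached.
From /o/ at 10 rightward: 11 /a/ → [+round]; word edge.
Targets with no active source: positions 1 2 6 7 8 9 stay [-round].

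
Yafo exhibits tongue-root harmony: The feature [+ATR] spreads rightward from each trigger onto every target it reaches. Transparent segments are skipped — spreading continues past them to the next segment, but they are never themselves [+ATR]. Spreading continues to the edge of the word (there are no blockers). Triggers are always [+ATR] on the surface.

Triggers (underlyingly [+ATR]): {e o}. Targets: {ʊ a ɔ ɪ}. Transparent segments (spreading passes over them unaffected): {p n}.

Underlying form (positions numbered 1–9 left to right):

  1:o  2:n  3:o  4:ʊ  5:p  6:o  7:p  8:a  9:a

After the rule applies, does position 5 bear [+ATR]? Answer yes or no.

no

From /o/ at 1 rightward: 2 /n/ transparent; 3 /o/ is itself a trigger — this domain ends here.
From /o/ at 3 rightward: 4 /ʊ/ → [+ATR]; 5 /p/ transparent; 6 /o/ is itself a trigger — this domain ends here.
From /o/ at 6 rightward: 7 /p/ transparent; 8 /a/ → [+ATR]; 9 /a/ → [+ATR]; word edge.
[+ATR] positions on the surface: 1 3 4 6 8 9.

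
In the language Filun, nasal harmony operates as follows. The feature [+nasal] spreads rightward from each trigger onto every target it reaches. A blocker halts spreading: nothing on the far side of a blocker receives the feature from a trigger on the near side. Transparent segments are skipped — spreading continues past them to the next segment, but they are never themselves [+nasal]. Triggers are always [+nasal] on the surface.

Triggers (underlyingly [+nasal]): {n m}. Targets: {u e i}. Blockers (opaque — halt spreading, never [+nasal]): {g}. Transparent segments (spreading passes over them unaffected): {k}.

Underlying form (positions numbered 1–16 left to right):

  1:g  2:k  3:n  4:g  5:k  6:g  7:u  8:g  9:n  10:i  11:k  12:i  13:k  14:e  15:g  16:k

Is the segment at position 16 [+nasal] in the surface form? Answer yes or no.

From /n/ at 3 rightward: 4 /g/ blocks.
From /n/ at 9 rightward: 10 /i/ → [+nasal]; 11 /k/ transparent; 12 /i/ → [+nasal]; 13 /k/ transparent; 14 /e/ → [+nasal]; 15 /g/ blocks.
Target with no active source: position 7 stays [-nasal].
[+nasal] positions on the surface: 3 9 10 12 14.

no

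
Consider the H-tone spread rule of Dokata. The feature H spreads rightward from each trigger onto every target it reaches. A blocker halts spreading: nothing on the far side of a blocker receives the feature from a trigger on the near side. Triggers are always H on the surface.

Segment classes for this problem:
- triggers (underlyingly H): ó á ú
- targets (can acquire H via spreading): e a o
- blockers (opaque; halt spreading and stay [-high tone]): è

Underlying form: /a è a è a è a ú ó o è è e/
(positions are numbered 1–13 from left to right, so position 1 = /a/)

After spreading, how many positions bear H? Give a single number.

3

From /ú/ at 8 rightward: 9 /ó/ is itself a trigger — this domain ends here.
From /ó/ at 9 rightward: 10 /o/ → H; 11 /è/ blocks.
Targets with no active source: positions 1 3 5 7 13 stay [-high tone].
H positions on the surface: 8 9 10.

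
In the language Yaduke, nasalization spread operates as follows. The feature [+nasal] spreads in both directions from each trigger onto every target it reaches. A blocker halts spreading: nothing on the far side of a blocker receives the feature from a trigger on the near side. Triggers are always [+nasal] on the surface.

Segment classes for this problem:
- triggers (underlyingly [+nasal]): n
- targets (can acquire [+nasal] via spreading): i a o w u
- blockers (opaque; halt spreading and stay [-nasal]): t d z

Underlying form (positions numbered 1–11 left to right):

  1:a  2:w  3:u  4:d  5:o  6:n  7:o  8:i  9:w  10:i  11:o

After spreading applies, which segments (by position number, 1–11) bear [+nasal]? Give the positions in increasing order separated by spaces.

From /n/ at 6 rightward: 7 /o/ → [+nasal]; 8 /i/ → [+nasal]; 9 /w/ → [+nasal]; 10 /i/ → [+nasal]; 11 /o/ → [+nasal]; word edge.
From /n/ at 6 leftward: 5 /o/ → [+nasal]; 4 /d/ blocks.
Targets with no active source: positions 1 2 3 stay [-nasal].

5 6 7 8 9 10 11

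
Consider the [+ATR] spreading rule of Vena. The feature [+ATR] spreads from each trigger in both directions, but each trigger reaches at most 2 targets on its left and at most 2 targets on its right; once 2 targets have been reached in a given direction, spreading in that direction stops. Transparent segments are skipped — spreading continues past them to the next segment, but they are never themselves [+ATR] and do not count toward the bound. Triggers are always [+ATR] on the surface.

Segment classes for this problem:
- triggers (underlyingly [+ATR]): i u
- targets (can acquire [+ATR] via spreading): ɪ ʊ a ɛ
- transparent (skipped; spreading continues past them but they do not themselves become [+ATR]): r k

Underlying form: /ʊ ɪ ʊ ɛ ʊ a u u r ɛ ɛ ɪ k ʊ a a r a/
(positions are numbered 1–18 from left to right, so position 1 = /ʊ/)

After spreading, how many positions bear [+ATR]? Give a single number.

From /u/ at 7 rightward: 8 /u/ is itself a trigger — this domain ends here.
From /u/ at 7 leftward: 6 /a/ → [+ATR]; 5 /ʊ/ → [+ATR]; bound reached.
From /u/ at 8 rightward: 9 /r/ transparent; 10 /ɛ/ → [+ATR]; 11 /ɛ/ → [+ATR]; bound reached.
From /u/ at 8 leftward: 7 /u/ is itself a trigger — this domain ends here.
Targets with no active source: positions 1 2 3 4 12 14 15 16 18 stay [-ATR].
[+ATR] positions on the surface: 5 6 7 8 10 11.

6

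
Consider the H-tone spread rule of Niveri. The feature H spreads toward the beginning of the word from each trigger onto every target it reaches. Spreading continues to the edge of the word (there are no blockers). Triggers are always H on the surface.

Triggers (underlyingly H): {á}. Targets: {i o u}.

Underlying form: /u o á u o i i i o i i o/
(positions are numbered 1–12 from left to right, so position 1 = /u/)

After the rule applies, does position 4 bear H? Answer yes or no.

no

From /á/ at 3 leftward: 2 /o/ → H; 1 /u/ → H; word edge.
Targets with no active source: positions 4 5 6 7 8 9 10 11 12 stay [-high tone].
H positions on the surface: 1 2 3.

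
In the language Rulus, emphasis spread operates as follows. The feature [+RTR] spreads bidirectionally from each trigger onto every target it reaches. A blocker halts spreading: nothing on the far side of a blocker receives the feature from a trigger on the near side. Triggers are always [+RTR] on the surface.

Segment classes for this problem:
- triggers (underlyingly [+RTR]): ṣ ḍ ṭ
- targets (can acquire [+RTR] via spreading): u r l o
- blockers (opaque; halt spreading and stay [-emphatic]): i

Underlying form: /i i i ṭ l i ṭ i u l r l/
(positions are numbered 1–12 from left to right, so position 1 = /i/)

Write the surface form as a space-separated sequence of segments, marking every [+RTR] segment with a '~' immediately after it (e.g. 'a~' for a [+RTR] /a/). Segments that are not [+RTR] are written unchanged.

i i i ṭ~ l~ i ṭ~ i u l r l

From /ṭ/ at 4 rightward: 5 /l/ → [+RTR]; 6 /i/ blocks.
From /ṭ/ at 4 leftward: 3 /i/ blocks.
From /ṭ/ at 7 rightward: 8 /i/ blocks.
From /ṭ/ at 7 leftward: 6 /i/ blocks.
Targets with no active source: positions 9 10 11 12 stay [-emphatic].
[+RTR] positions on the surface: 4 5 7.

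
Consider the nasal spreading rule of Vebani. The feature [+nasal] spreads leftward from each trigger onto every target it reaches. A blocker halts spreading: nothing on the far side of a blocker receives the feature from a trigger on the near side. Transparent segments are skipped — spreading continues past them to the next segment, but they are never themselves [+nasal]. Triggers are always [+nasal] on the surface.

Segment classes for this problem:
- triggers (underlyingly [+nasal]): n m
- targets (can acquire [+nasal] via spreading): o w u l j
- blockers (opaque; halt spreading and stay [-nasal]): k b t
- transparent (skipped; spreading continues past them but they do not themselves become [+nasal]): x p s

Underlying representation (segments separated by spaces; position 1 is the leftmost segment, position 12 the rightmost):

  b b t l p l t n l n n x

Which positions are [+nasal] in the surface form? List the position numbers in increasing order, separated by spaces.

8 9 10 11

From /n/ at 8 leftward: 7 /t/ blocks.
From /n/ at 10 leftward: 9 /l/ → [+nasal]; 8 /n/ is itself a trigger — this domain ends here.
From /n/ at 11 leftward: 10 /n/ is itself a trigger — this domain ends here.
Targets with no active source: positions 4 6 stay [-nasal].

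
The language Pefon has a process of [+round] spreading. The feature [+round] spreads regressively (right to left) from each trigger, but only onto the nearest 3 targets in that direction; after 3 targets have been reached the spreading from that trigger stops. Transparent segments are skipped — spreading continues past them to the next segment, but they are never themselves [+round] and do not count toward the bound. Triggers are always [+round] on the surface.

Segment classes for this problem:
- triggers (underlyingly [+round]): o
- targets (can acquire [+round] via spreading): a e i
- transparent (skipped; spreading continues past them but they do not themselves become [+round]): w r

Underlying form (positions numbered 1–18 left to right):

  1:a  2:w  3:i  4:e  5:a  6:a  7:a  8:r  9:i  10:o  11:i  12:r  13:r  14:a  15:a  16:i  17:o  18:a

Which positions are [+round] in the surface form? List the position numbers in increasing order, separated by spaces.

6 7 9 10 14 15 16 17

From /o/ at 10 leftward: 9 /i/ → [+round]; 8 /r/ transparent; 7 /a/ → [+round]; 6 /a/ → [+round]; bound reached.
From /o/ at 17 leftward: 16 /i/ → [+round]; 15 /a/ → [+round]; 14 /a/ → [+round]; bound reached.
Targets with no active source: positions 1 3 4 5 11 18 stay [-round].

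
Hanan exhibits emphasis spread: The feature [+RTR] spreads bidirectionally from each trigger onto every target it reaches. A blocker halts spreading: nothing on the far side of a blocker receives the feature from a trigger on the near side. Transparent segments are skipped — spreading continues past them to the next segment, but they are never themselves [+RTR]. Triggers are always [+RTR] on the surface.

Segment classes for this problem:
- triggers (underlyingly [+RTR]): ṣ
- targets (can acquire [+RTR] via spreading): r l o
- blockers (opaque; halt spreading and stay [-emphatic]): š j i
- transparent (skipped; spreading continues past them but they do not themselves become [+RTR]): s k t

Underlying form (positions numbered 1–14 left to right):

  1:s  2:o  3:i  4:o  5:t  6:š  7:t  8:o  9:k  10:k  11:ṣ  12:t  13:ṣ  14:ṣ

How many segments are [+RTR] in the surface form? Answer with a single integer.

4

From /ṣ/ at 11 rightward: 12 /t/ transparent; 13 /ṣ/ is itself a trigger — this domain ends here.
From /ṣ/ at 11 leftward: 10 /k/ transparent; 9 /k/ transparent; 8 /o/ → [+RTR]; 7 /t/ transparent; 6 /š/ blocks.
From /ṣ/ at 13 rightward: 14 /ṣ/ is itself a trigger — this domain ends here.
From /ṣ/ at 13 leftward: 12 /t/ transparent; 11 /ṣ/ is itself a trigger — this domain ends here.
From /ṣ/ at 14 rightward: word edge.
From /ṣ/ at 14 leftward: 13 /ṣ/ is itself a trigger — this domain ends here.
Targets with no active source: positions 2 4 stay [-emphatic].
[+RTR] positions on the surface: 8 11 13 14.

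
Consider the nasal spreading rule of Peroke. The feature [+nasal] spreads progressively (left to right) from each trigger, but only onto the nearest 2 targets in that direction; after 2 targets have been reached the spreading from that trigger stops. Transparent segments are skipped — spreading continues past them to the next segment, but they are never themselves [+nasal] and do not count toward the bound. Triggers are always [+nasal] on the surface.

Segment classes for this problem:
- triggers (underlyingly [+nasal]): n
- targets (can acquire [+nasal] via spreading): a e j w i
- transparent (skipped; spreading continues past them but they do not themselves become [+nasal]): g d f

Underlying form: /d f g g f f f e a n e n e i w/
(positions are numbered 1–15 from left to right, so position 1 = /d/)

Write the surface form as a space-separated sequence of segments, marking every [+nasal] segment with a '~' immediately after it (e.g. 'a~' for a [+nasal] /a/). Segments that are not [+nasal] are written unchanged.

From /n/ at 10 rightward: 11 /e/ → [+nasal]; 12 /n/ is itself a trigger — this domain ends here.
From /n/ at 12 rightward: 13 /e/ → [+nasal]; 14 /i/ → [+nasal]; bound reached.
Targets with no active source: positions 8 9 15 stay [-nasal].
[+nasal] positions on the surface: 10 11 12 13 14.

d f g g f f f e a n~ e~ n~ e~ i~ w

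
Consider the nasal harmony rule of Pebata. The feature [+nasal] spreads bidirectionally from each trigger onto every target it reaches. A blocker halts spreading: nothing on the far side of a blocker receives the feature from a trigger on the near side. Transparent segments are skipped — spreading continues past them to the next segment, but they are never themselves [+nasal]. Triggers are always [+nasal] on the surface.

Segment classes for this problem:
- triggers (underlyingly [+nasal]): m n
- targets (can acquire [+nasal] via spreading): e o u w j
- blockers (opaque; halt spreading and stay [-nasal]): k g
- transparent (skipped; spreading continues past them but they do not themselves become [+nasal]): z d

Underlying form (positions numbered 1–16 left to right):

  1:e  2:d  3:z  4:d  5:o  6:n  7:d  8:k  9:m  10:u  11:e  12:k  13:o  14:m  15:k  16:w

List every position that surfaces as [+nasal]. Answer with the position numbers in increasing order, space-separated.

1 5 6 9 10 11 13 14

From /n/ at 6 rightward: 7 /d/ transparent; 8 /k/ blocks.
From /n/ at 6 leftward: 5 /o/ → [+nasal]; 4 /d/ transparent; 3 /z/ transparent; 2 /d/ transparent; 1 /e/ → [+nasal]; word edge.
From /m/ at 9 rightward: 10 /u/ → [+nasal]; 11 /e/ → [+nasal]; 12 /k/ blocks.
From /m/ at 9 leftward: 8 /k/ blocks.
From /m/ at 14 rightward: 15 /k/ blocks.
From /m/ at 14 leftward: 13 /o/ → [+nasal]; 12 /k/ blocks.
Target with no active source: position 16 stays [-nasal].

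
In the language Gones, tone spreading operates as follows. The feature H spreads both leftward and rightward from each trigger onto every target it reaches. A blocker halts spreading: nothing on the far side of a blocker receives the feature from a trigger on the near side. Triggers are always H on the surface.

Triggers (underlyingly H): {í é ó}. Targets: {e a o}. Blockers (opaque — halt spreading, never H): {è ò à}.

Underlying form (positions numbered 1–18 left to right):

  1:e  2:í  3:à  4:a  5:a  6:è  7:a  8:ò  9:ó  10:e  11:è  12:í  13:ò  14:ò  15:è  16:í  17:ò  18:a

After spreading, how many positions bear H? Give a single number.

6

From /í/ at 2 rightward: 3 /à/ blocks.
From /í/ at 2 leftward: 1 /e/ → H; word edge.
From /ó/ at 9 rightward: 10 /e/ → H; 11 /è/ blocks.
From /ó/ at 9 leftward: 8 /ò/ blocks.
From /í/ at 12 rightward: 13 /ò/ blocks.
From /í/ at 12 leftward: 11 /è/ blocks.
From /í/ at 16 rightward: 17 /ò/ blocks.
From /í/ at 16 leftward: 15 /è/ blocks.
Targets with no active source: positions 4 5 7 18 stay [-high tone].
H positions on the surface: 1 2 9 10 12 16.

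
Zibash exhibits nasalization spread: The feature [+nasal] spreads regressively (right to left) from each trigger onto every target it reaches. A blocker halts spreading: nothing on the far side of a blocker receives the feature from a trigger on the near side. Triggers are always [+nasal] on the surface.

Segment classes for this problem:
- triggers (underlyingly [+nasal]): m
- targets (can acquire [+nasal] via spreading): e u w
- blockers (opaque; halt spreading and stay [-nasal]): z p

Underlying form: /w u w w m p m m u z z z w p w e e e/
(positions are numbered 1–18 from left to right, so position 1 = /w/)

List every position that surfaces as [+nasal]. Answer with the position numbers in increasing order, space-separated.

1 2 3 4 5 7 8

From /m/ at 5 leftward: 4 /w/ → [+nasal]; 3 /w/ → [+nasal]; 2 /u/ → [+nasal]; 1 /w/ → [+nasal]; word edge.
From /m/ at 7 leftward: 6 /p/ blocks.
From /m/ at 8 leftward: 7 /m/ is itself a trigger — this domain ends here.
Targets with no active source: positions 9 13 15 16 17 18 stay [-nasal].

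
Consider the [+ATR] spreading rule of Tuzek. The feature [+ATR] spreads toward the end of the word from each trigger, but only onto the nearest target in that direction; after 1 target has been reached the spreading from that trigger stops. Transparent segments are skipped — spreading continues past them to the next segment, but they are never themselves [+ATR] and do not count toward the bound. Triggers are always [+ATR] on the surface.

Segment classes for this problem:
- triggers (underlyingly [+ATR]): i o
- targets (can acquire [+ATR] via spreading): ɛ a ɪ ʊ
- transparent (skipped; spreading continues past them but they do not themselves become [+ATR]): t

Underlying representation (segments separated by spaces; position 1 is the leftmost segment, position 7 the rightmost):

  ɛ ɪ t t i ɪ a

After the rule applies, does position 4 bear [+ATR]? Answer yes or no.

From /i/ at 5 rightward: 6 /ɪ/ → [+ATR]; bound reached.
Targets with no active source: positions 1 2 7 stay [-ATR].
[+ATR] positions on the surface: 5 6.

no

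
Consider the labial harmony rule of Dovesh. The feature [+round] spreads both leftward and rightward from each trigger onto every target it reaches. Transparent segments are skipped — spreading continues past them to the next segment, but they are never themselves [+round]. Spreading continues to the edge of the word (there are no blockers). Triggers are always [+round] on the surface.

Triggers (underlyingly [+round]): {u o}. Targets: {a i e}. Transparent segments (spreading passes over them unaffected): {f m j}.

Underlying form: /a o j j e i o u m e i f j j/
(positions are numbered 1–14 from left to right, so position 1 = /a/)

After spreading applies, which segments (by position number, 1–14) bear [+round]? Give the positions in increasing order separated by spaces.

1 2 5 6 7 8 10 11

From /o/ at 2 rightward: 3 /j/ transparent; 4 /j/ transparent; 5 /e/ → [+round]; 6 /i/ → [+round]; 7 /o/ is itself a trigger — this domain ends here.
From /o/ at 2 leftward: 1 /a/ → [+round]; word edge.
From /o/ at 7 rightward: 8 /u/ is itself a trigger — this domain ends here.
From /o/ at 7 leftward: 6 /i/ → [+round]; 5 /e/ → [+round]; 4 /j/ transparent; 3 /j/ transparent; 2 /o/ is itself a trigger — this domain ends here.
From /u/ at 8 rightward: 9 /m/ transparent; 10 /e/ → [+round]; 11 /i/ → [+round]; 12 /f/ transparent; 13 /j/ transparent; 14 /j/ transparent; word edge.
From /u/ at 8 leftward: 7 /o/ is itself a trigger — this domain ends here.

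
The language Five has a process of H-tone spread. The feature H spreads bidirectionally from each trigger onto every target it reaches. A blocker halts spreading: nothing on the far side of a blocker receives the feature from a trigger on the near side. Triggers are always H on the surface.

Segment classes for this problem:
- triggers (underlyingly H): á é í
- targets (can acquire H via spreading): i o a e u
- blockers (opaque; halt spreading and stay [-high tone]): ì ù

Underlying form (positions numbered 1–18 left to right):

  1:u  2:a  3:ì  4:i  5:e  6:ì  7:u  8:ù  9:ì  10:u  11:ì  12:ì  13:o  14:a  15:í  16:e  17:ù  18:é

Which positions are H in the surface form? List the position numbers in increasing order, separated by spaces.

13 14 15 16 18

From /í/ at 15 rightward: 16 /e/ → H; 17 /ù/ blocks.
From /í/ at 15 leftward: 14 /a/ → H; 13 /o/ → H; 12 /ì/ blocks.
From /é/ at 18 rightward: word edge.
From /é/ at 18 leftward: 17 /ù/ blocks.
Targets with no active source: positions 1 2 4 5 7 10 stay [-high tone].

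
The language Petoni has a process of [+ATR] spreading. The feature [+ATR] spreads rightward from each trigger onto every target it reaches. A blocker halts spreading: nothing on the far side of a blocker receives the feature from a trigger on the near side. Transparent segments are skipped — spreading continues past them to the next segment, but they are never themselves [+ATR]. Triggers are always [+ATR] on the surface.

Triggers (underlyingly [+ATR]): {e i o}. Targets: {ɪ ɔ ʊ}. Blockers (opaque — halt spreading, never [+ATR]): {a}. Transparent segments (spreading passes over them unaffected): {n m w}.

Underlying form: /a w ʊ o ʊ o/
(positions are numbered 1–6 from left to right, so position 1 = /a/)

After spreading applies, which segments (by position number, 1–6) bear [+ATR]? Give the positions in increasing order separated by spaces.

4 5 6

From /o/ at 4 rightward: 5 /ʊ/ → [+ATR]; 6 /o/ is itself a trigger — this domain ends here.
From /o/ at 6 rightward: word edge.
Target with no active source: position 3 stays [-ATR].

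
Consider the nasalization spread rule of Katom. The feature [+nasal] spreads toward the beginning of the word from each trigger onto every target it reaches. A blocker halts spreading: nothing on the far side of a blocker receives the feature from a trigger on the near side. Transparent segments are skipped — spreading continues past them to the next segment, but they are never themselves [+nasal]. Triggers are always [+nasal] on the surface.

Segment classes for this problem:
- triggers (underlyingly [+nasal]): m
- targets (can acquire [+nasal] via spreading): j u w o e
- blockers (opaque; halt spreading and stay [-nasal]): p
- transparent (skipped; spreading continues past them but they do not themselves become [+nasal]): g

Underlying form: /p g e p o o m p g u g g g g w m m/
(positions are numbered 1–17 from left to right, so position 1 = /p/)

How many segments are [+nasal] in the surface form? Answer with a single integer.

From /m/ at 7 leftward: 6 /o/ → [+nasal]; 5 /o/ → [+nasal]; 4 /p/ blocks.
From /m/ at 16 leftward: 15 /w/ → [+nasal]; 14 /g/ transparent; 13 /g/ transparent; 12 /g/ transparent; 11 /g/ transparent; 10 /u/ → [+nasal]; 9 /g/ transparent; 8 /p/ blocks.
From /m/ at 17 leftward: 16 /m/ is itself a trigger — this domain ends here.
Target with no active source: position 3 stays [-nasal].
[+nasal] positions on the surface: 5 6 7 10 15 16 17.

7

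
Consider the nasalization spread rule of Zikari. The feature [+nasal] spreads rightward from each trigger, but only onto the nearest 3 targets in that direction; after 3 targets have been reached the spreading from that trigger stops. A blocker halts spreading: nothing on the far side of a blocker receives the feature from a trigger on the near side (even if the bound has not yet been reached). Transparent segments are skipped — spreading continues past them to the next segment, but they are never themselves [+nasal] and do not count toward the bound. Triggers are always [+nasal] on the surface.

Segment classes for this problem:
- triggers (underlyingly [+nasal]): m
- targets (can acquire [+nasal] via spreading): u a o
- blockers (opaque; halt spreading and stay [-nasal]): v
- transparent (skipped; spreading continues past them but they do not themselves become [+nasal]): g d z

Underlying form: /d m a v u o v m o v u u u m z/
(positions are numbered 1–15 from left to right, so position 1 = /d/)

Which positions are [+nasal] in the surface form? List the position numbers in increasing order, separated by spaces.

2 3 8 9 14

From /m/ at 2 rightward: 3 /a/ → [+nasal]; 4 /v/ blocks.
From /m/ at 8 rightward: 9 /o/ → [+nasal]; 10 /v/ blocks.
From /m/ at 14 rightward: 15 /z/ transparent; word edge.
Targets with no active source: positions 5 6 11 12 13 stay [-nasal].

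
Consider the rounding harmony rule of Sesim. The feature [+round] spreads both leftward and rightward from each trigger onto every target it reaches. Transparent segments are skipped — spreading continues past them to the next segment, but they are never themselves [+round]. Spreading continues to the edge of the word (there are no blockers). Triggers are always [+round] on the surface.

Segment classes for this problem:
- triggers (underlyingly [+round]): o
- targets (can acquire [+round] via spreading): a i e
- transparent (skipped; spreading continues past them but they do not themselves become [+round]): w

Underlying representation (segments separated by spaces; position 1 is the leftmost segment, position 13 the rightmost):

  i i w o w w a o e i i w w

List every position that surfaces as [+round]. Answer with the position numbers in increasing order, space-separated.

1 2 4 7 8 9 10 11

From /o/ at 4 rightward: 5 /w/ transparent; 6 /w/ transparent; 7 /a/ → [+round]; 8 /o/ is itself a trigger — this domain ends here.
From /o/ at 4 leftward: 3 /w/ transparent; 2 /i/ → [+round]; 1 /i/ → [+round]; word edge.
From /o/ at 8 rightward: 9 /e/ → [+round]; 10 /i/ → [+round]; 11 /i/ → [+round]; 12 /w/ transparent; 13 /w/ transparent; word edge.
From /o/ at 8 leftward: 7 /a/ → [+round]; 6 /w/ transparent; 5 /w/ transparent; 4 /o/ is itself a trigger — this domain ends here.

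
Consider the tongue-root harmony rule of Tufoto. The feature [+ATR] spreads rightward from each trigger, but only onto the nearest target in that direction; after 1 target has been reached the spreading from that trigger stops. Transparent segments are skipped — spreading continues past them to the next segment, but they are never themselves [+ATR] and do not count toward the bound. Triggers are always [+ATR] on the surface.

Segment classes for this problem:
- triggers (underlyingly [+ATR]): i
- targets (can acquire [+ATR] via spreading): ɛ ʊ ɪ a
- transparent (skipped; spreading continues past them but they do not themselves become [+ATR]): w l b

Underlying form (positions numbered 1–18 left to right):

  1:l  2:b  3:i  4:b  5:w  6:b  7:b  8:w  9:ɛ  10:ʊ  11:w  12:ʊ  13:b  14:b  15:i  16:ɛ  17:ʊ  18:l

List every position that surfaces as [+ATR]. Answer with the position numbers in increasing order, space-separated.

3 9 15 16

From /i/ at 3 rightward: 4 /b/ transparent; 5 /w/ transparent; 6 /b/ transparent; 7 /b/ transparent; 8 /w/ transparent; 9 /ɛ/ → [+ATR]; bound reached.
From /i/ at 15 rightward: 16 /ɛ/ → [+ATR]; bound reached.
Targets with no active source: positions 10 12 17 stay [-ATR].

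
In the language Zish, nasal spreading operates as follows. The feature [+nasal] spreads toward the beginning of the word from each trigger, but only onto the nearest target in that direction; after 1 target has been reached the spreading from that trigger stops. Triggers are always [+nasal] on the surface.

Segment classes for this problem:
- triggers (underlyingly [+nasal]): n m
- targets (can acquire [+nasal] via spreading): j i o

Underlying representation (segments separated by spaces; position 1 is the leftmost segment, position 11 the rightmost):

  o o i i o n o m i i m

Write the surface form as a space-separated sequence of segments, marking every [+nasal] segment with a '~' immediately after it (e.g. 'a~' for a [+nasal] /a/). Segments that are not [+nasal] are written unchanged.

From /n/ at 6 leftward: 5 /o/ → [+nasal]; bound reached.
From /m/ at 8 leftward: 7 /o/ → [+nasal]; bound reached.
From /m/ at 11 leftward: 10 /i/ → [+nasal]; bound reached.
Targets with no active source: positions 1 2 3 4 9 stay [-nasal].
[+nasal] positions on the surface: 5 6 7 8 10 11.

o o i i o~ n~ o~ m~ i i~ m~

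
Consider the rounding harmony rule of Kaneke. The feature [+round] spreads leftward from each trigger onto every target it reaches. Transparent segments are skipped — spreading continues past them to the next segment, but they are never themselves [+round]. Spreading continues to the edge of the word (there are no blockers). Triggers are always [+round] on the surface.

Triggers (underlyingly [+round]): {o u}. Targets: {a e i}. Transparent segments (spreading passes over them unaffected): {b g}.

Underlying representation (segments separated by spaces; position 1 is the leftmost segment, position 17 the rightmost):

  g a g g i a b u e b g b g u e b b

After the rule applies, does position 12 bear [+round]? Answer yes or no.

From /u/ at 8 leftward: 7 /b/ transparent; 6 /a/ → [+round]; 5 /i/ → [+round]; 4 /g/ transparent; 3 /g/ transparent; 2 /a/ → [+round]; 1 /g/ transparent; word edge.
From /u/ at 14 leftward: 13 /g/ transparent; 12 /b/ transparent; 11 /g/ transparent; 10 /b/ transparent; 9 /e/ → [+round]; 8 /u/ is itself a trigger — this domain ends here.
Target with no active source: position 15 stays [-round].
[+round] positions on the surface: 2 5 6 8 9 14.

no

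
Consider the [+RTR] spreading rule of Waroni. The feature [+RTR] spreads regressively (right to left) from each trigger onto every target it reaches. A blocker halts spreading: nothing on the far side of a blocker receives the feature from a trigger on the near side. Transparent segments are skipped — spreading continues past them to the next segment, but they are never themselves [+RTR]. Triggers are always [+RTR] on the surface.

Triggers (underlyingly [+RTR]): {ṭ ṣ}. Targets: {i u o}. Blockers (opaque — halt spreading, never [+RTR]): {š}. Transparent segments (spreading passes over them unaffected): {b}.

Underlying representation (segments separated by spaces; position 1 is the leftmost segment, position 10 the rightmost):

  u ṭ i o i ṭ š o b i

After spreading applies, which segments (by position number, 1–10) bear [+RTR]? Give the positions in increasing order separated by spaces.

1 2 3 4 5 6

From /ṭ/ at 2 leftward: 1 /u/ → [+RTR]; word edge.
From /ṭ/ at 6 leftward: 5 /i/ → [+RTR]; 4 /o/ → [+RTR]; 3 /i/ → [+RTR]; 2 /ṭ/ is itself a trigger — this domain ends here.
Targets with no active source: positions 8 10 stay [-emphatic].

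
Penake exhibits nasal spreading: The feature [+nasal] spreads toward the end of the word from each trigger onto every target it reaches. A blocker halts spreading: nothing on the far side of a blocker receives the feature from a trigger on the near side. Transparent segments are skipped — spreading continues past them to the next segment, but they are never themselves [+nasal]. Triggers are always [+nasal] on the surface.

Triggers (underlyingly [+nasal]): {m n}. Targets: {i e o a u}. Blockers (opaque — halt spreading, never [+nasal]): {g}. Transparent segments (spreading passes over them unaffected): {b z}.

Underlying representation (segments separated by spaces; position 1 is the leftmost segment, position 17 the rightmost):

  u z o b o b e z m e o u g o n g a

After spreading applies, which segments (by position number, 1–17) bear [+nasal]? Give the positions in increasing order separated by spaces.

From /m/ at 9 rightward: 10 /e/ → [+nasal]; 11 /o/ → [+nasal]; 12 /u/ → [+nasal]; 13 /g/ blocks.
From /n/ at 15 rightward: 16 /g/ blocks.
Targets with no active source: positions 1 3 5 7 14 17 stay [-nasal].

9 10 11 12 15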